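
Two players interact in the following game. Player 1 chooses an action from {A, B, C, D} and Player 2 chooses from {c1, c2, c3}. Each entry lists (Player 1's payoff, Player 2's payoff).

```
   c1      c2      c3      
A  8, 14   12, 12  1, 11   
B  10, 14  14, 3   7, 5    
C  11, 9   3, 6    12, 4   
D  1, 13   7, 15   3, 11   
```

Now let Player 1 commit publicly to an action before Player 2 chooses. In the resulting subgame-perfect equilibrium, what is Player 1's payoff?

11

Player 2 best-responds to each possible Player 1 move:
- A: BR = c1, leader payoff 8.
- B: BR = c1, leader payoff 10.
- C: BR = c1, leader payoff 11.
- D: BR = c2, leader payoff 7.
Player 1's induced payoffs are 8, 10, 11, 7, so Player 1 commits to C. Subgame-perfect outcome: (C, c1) with payoffs (11, 9).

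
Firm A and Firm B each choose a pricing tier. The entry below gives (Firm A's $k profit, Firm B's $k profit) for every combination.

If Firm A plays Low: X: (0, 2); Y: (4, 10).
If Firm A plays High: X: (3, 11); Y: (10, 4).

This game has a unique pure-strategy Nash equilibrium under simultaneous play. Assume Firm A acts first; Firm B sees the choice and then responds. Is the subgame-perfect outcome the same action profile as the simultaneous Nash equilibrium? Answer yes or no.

Backward induction with Firm A moving first.
- Low: BR = Y, leader payoff 4.
- High: BR = X, leader payoff 3.
Maximizing over 4, 3, Firm A chooses Low. Subgame-perfect outcome: (Low, Y) with payoffs (4, 10).
For the simultaneous game, intersect best replies.
Firm A's best replies: X→High; Y→High.
Firm B's best replies: Low→Y; High→X.
Only (High, X) has each player best-responding; Nash payoffs (3, 11).
Sequential outcome (Low, Y) differs from the Nash profile (High, X).

no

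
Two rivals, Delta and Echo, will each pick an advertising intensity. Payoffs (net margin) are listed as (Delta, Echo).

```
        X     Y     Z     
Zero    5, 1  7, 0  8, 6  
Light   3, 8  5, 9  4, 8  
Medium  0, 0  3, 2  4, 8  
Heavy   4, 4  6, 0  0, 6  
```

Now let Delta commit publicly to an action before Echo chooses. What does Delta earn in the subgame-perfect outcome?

8

Solve by backward induction (Delta leads).
- Zero: Echo compares 1, 0, 6 and picks Z; Delta would get 8.
- Light: Echo compares 8, 9, 8 and picks Y; Delta would get 5.
- Medium: Echo compares 0, 2, 8 and picks Z; Delta would get 4.
- Heavy: Echo compares 4, 0, 6 and picks Z; Delta would get 0.
Among 8, 5, 4, 0, the best is 8 at Zero. Subgame-perfect outcome: (Zero, Z) with payoffs (8, 6).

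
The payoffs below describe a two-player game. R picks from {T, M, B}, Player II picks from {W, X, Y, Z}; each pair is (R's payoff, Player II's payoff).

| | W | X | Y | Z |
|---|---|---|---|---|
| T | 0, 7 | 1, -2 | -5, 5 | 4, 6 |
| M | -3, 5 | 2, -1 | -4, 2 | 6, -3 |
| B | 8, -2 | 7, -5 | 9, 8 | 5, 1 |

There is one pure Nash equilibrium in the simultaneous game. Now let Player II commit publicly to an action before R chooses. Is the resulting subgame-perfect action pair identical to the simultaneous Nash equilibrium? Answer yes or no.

yes

Work backward from R's decision.
- W: R compares 0, -3, 8 and picks B; Player II would get -2.
- X: R compares 1, 2, 7 and picks B; Player II would get -5.
- Y: R compares -5, -4, 9 and picks B; Player II would get 8.
- Z: R compares 4, 6, 5 and picks M; Player II would get -3.
Among -2, -5, 8, -3, the best is 8 at Y. Subgame-perfect outcome: (B, Y) with payoffs (9, 8).
Now find the simultaneous Nash equilibrium.
R's best replies: W→B; X→B; Y→B; Z→M.
Player II's best replies: T→W; M→W; B→Y.
Only (B, Y) has each player best-responding; Nash payoffs (9, 8).
Sequential outcome (B, Y) coincides with the Nash profile (B, Y).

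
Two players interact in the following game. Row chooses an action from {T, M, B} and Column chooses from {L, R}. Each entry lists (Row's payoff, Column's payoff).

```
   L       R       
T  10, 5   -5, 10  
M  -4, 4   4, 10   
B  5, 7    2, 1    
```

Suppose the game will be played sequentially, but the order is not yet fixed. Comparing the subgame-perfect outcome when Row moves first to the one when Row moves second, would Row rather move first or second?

If Row leads: Column's best replies are T→R, M→R, B→L; Row's induced payoffs -5, 4, 5; outcome (B, L), payoffs (5, 7).
If Column leads: Row's best replies are L→T, R→M; Column's induced payoffs 5, 10; outcome (M, R), payoffs (4, 10).
Row gets 5 moving first and 4 moving second, so Row prefers to move first.

first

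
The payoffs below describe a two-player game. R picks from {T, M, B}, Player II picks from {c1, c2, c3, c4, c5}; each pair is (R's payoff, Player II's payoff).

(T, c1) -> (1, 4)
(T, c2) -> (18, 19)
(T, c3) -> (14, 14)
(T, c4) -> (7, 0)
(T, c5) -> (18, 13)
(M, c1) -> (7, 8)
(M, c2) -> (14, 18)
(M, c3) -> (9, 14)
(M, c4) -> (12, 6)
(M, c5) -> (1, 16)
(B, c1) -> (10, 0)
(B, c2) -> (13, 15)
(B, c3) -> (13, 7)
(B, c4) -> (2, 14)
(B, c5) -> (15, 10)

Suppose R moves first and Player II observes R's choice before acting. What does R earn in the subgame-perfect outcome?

Backward induction with R moving first.
- T: BR = c2, leader payoff 18.
- M: BR = c2, leader payoff 14.
- B: BR = c2, leader payoff 13.
Among 18, 14, 13, the best is 18 at T. Subgame-perfect outcome: (T, c2) with payoffs (18, 19).

18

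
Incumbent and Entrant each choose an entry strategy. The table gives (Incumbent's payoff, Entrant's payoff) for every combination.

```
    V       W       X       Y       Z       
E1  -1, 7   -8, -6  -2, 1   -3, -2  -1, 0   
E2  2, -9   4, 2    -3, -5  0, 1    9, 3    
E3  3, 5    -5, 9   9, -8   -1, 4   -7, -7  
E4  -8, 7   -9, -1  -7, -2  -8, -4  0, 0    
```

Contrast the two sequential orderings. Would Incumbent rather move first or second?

If Incumbent leads: Entrant's best replies are E1→V, E2→Z, E3→W, E4→V; Incumbent's induced payoffs -1, 9, -5, -8; outcome (E2, Z), payoffs (9, 3).
If Entrant leads: Incumbent's best replies are V→E3, W→E2, X→E3, Y→E2, Z→E2; Entrant's induced payoffs 5, 2, -8, 1, 3; outcome (E3, V), payoffs (3, 5).
Incumbent gets 9 moving first and 3 moving second, so Incumbent prefers to move first.

first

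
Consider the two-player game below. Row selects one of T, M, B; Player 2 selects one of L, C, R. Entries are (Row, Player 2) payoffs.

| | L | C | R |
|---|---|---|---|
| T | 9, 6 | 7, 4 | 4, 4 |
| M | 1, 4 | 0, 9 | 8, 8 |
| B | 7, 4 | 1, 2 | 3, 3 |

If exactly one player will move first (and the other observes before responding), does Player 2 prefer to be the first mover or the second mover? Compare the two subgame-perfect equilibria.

If Row leads: Player 2's best replies are T→L, M→C, B→L; Row's induced payoffs 9, 0, 7; outcome (T, L), payoffs (9, 6).
If Player 2 leads: Row's best replies are L→T, C→T, R→M; Player 2's induced payoffs 6, 4, 8; outcome (M, R), payoffs (8, 8).
Player 2 gets 8 moving first and 6 moving second, so Player 2 prefers to move first.

first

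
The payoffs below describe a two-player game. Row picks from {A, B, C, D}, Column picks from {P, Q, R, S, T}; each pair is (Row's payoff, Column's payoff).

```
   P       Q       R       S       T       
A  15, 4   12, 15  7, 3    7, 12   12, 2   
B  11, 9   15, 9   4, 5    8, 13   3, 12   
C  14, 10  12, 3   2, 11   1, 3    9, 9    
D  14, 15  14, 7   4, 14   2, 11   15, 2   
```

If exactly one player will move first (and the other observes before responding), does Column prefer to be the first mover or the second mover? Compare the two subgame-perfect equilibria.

If Row leads: Column's best replies are A→Q, B→S, C→R, D→P; Row's induced payoffs 12, 8, 2, 14; outcome (D, P), payoffs (14, 15).
If Column leads: Row's best replies are P→A, Q→B, R→A, S→B, T→D; Column's induced payoffs 4, 9, 3, 13, 2; outcome (B, S), payoffs (8, 13).
Column gets 13 moving first and 15 moving second, so Column prefers to move second.

second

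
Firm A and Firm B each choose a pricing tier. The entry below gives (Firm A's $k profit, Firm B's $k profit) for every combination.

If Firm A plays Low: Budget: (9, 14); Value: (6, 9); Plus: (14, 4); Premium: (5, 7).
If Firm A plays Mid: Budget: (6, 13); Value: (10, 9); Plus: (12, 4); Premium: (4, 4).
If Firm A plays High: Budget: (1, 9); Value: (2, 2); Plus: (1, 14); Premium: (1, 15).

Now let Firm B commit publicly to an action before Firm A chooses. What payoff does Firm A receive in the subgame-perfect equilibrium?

Firm A best-responds to each possible Firm B move:
- Budget: BR = Low, leader payoff 14.
- Value: BR = Mid, leader payoff 9.
- Plus: BR = Low, leader payoff 4.
- Premium: BR = Low, leader payoff 7.
Among 14, 9, 4, 7, the best is 14 at Budget. Subgame-perfect outcome: (Low, Budget) with payoffs (9, 14).

9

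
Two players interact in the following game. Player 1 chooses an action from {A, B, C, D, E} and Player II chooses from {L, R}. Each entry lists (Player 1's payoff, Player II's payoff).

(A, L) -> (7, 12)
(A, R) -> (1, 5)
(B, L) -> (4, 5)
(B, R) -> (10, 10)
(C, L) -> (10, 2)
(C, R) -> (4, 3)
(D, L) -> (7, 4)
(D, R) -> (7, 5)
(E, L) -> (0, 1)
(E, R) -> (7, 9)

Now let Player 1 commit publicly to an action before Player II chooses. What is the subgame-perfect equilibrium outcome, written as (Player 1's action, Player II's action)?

Backward induction with Player 1 moving first.
- A: BR = L, leader payoff 7.
- B: BR = R, leader payoff 10.
- C: BR = R, leader payoff 4.
- D: BR = R, leader payoff 7.
- E: BR = R, leader payoff 7.
Player 1's induced payoffs are 7, 10, 4, 7, 7, so Player 1 commits to B. Subgame-perfect outcome: (B, R) with payoffs (10, 10).

(B, R)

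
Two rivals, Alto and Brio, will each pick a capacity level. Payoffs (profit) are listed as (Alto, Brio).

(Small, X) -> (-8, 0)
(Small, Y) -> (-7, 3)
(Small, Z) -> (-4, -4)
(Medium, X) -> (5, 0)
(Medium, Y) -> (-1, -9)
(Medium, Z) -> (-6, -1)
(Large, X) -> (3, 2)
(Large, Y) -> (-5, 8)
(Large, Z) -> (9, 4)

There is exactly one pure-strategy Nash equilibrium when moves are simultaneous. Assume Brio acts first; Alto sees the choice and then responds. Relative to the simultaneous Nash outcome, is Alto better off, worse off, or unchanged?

Solve by backward induction (Brio leads).
- X → Alto plays Medium (best of -8, 5, 3); Brio gets 0.
- Y → Alto plays Medium (best of -7, -1, -5); Brio gets -9.
- Z → Alto plays Large (best of -4, -6, 9); Brio gets 4.
Among 0, -9, 4, the best is 4 at Z. Subgame-perfect outcome: (Large, Z) with payoffs (9, 4).
For the simultaneous game, intersect best replies.
Alto's best replies: X→Medium; Y→Medium; Z→Large.
Brio's best replies: Small→Y; Medium→X; Large→Y.
The unique mutual best reply is (Medium, X), giving (5, 0).
Alto earns 9 sequentially versus 5 at the Nash outcome: better off.

better off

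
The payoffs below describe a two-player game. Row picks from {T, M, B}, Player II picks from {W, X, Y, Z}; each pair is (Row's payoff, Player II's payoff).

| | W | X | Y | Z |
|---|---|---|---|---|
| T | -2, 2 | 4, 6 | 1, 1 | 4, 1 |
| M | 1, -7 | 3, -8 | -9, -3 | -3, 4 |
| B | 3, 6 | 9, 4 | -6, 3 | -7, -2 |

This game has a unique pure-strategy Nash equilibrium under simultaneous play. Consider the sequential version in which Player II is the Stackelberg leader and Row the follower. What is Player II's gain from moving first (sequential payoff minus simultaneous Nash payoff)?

Row best-responds to each possible Player II move:
- W → Row plays B (best of -2, 1, 3); Player II gets 6.
- X → Row plays B (best of 4, 3, 9); Player II gets 4.
- Y → Row plays T (best of 1, -9, -6); Player II gets 1.
- Z → Row plays T (best of 4, -3, -7); Player II gets 1.
Maximizing over 6, 4, 1, 1, Player II chooses W. Subgame-perfect outcome: (B, W) with payoffs (3, 6).
Now find the simultaneous Nash equilibrium.
Row's best replies: W→B; X→B; Y→T; Z→T.
Player II's best replies: T→X; M→Z; B→W.
Only (B, W) has each player best-responding; Nash payoffs (3, 6).
Player II's commitment gain: 6 − 6 = 0.

0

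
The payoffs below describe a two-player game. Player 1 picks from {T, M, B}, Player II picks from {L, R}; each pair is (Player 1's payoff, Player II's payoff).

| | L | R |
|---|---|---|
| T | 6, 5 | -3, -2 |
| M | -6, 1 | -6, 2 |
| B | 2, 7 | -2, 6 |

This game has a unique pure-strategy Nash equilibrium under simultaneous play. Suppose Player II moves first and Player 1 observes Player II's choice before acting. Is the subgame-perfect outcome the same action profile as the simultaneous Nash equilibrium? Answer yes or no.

no

Backward induction with Player II moving first.
- L → Player 1 plays T (best of 6, -6, 2); Player II gets 5.
- R → Player 1 plays B (best of -3, -6, -2); Player II gets 6.
Player II's induced payoffs are 5, 6, so Player II commits to R. Subgame-perfect outcome: (B, R) with payoffs (-2, 6).
Under simultaneous play:
Player 1's best replies: L→T; R→B.
Player II's best replies: T→L; M→R; B→L.
Only (T, L) has each player best-responding; Nash payoffs (6, 5).
Sequential outcome (B, R) differs from the Nash profile (T, L).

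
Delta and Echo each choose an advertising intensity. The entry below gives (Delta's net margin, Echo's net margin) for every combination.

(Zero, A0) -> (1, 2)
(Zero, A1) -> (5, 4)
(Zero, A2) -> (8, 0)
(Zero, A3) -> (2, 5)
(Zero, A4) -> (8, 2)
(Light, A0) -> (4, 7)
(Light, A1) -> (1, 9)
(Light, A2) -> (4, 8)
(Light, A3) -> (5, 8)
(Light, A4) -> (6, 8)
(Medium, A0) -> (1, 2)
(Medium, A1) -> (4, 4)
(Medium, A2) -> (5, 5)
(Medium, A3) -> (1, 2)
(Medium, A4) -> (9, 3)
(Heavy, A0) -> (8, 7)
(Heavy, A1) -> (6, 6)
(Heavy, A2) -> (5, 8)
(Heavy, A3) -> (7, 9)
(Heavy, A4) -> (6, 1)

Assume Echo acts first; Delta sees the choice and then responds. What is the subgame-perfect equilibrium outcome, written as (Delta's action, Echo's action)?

(Heavy, A3)

Backward induction with Echo moving first.
- A0: BR = Heavy, leader payoff 7.
- A1: BR = Heavy, leader payoff 6.
- A2: BR = Zero, leader payoff 0.
- A3: BR = Heavy, leader payoff 9.
- A4: BR = Medium, leader payoff 3.
Maximizing over 7, 6, 0, 9, 3, Echo chooses A3. Subgame-perfect outcome: (Heavy, A3) with payoffs (7, 9).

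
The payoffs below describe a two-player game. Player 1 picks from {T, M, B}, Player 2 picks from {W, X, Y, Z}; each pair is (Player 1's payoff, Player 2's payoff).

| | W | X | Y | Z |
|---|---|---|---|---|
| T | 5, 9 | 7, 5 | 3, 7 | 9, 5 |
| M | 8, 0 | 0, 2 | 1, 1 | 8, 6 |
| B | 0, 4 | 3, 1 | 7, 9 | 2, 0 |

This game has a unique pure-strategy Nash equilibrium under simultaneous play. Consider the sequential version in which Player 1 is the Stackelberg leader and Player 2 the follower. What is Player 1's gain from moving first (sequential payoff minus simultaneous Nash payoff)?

Solve by backward induction (Player 1 leads).
- T: Player 2 compares 9, 5, 7, 5 and picks W; Player 1 would get 5.
- M: Player 2 compares 0, 2, 1, 6 and picks Z; Player 1 would get 8.
- B: Player 2 compares 4, 1, 9, 0 and picks Y; Player 1 would get 7.
Maximizing over 5, 8, 7, Player 1 chooses M. Subgame-perfect outcome: (M, Z) with payoffs (8, 6).
For the simultaneous game, intersect best replies.
Player 1's best replies: W→M; X→T; Y→B; Z→T.
Player 2's best replies: T→W; M→Z; B→Y.
Only (B, Y) has each player best-responding; Nash payoffs (7, 9).
Player 1's commitment gain: 8 − 7 = 1.

1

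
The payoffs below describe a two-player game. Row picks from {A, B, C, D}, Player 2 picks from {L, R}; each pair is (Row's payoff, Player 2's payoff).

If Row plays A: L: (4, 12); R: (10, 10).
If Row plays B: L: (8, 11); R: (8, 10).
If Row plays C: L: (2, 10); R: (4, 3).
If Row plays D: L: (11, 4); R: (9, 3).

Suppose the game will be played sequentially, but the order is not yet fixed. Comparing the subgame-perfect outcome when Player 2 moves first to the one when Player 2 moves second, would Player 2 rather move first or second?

first

If Row leads: Player 2's best replies are A→L, B→L, C→L, D→L; Row's induced payoffs 4, 8, 2, 11; outcome (D, L), payoffs (11, 4).
If Player 2 leads: Row's best replies are L→D, R→A; Player 2's induced payoffs 4, 10; outcome (A, R), payoffs (10, 10).
Player 2 gets 10 moving first and 4 moving second, so Player 2 prefers to move first.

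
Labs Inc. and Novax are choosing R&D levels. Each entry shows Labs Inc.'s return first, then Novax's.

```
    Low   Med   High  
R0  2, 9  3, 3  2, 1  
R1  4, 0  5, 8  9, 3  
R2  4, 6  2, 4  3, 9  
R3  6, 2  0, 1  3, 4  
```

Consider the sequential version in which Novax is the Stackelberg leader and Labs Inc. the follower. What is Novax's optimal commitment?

Med

Solve by backward induction (Novax leads).
- Low: Labs Inc. compares 2, 4, 4, 6 and picks R3; Novax would get 2.
- Med: Labs Inc. compares 3, 5, 2, 0 and picks R1; Novax would get 8.
- High: Labs Inc. compares 2, 9, 3, 3 and picks R1; Novax would get 3.
Novax's induced payoffs are 2, 8, 3, so Novax commits to Med. Subgame-perfect outcome: (R1, Med) with payoffs (5, 8).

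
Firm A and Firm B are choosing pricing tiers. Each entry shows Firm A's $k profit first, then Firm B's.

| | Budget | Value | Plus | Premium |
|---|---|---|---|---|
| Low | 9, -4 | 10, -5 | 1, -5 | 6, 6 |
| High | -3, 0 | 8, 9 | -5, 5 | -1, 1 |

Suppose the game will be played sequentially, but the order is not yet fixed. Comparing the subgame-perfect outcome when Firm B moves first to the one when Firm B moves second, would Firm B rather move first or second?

second

If Firm A leads: Firm B's best replies are Low→Premium, High→Value; Firm A's induced payoffs 6, 8; outcome (High, Value), payoffs (8, 9).
If Firm B leads: Firm A's best replies are Budget→Low, Value→Low, Plus→Low, Premium→Low; Firm B's induced payoffs -4, -5, -5, 6; outcome (Low, Premium), payoffs (6, 6).
Firm B gets 6 moving first and 9 moving second, so Firm B prefers to move second.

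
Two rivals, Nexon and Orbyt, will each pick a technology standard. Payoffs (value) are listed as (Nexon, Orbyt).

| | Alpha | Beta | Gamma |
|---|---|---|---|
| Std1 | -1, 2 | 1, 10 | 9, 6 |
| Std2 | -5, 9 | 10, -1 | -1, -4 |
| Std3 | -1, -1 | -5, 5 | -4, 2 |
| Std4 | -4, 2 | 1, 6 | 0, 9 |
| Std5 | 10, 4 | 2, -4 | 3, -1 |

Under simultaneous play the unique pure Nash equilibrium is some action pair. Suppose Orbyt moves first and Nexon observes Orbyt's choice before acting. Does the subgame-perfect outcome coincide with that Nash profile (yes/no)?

no

Backward induction with Orbyt moving first.
- Alpha: Nexon compares -1, -5, -1, -4, 10 and picks Std5; Orbyt would get 4.
- Beta: Nexon compares 1, 10, -5, 1, 2 and picks Std2; Orbyt would get -1.
- Gamma: Nexon compares 9, -1, -4, 0, 3 and picks Std1; Orbyt would get 6.
Orbyt's induced payoffs are 4, -1, 6, so Orbyt commits to Gamma. Subgame-perfect outcome: (Std1, Gamma) with payoffs (9, 6).
Now find the simultaneous Nash equilibrium.
Nexon's best replies: Alpha→Std5; Beta→Std2; Gamma→Std1.
Orbyt's best replies: Std1→Beta; Std2→Alpha; Std3→Beta; Std4→Gamma; Std5→Alpha.
Only (Std5, Alpha) has each player best-responding; Nash payoffs (10, 4).
Sequential outcome (Std1, Gamma) differs from the Nash profile (Std5, Alpha).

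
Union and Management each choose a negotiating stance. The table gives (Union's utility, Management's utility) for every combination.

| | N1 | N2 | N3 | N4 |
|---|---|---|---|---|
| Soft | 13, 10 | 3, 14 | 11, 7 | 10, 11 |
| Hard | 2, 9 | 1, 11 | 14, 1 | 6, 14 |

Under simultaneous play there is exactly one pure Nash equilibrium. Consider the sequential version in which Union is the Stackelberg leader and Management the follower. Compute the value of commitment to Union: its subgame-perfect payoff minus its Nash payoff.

Solve by backward induction (Union leads).
- Soft → Management plays N2 (best of 10, 14, 7, 11); Union gets 3.
- Hard → Management plays N4 (best of 9, 11, 1, 14); Union gets 6.
Union's induced payoffs are 3, 6, so Union commits to Hard. Subgame-perfect outcome: (Hard, N4) with payoffs (6, 14).
For the simultaneous game, intersect best replies.
Union's best replies: N1→Soft; N2→Soft; N3→Hard; N4→Soft.
Management's best replies: Soft→N2; Hard→N4.
Only (Soft, N2) has each player best-responding; Nash payoffs (3, 14).
Union's commitment gain: 6 − 3 = 3.

3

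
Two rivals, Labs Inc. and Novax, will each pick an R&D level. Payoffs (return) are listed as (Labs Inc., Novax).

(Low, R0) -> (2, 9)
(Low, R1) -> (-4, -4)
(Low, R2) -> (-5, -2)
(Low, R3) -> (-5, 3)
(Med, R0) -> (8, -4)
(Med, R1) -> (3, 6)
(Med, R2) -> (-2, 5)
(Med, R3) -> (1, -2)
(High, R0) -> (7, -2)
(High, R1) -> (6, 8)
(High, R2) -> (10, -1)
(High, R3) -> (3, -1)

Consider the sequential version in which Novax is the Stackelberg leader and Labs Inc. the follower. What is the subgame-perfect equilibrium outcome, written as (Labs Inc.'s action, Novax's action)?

Labs Inc. best-responds to each possible Novax move:
- R0 → Labs Inc. plays Med (best of 2, 8, 7); Novax gets -4.
- R1 → Labs Inc. plays High (best of -4, 3, 6); Novax gets 8.
- R2 → Labs Inc. plays High (best of -5, -2, 10); Novax gets -1.
- R3 → Labs Inc. plays High (best of -5, 1, 3); Novax gets -1.
Among -4, 8, -1, -1, the best is 8 at R1. Subgame-perfect outcome: (High, R1) with payoffs (6, 8).

(High, R1)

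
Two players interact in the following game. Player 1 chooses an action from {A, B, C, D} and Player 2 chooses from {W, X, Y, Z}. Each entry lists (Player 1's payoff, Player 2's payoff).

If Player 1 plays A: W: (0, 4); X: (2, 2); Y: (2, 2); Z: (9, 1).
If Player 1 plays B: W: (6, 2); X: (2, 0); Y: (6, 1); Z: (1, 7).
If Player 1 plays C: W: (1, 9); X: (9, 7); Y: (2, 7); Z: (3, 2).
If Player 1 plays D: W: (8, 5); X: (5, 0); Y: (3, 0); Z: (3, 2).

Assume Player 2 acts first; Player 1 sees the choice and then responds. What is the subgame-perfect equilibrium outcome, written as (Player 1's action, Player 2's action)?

(C, X)

Player 1 best-responds to each possible Player 2 move:
- W: Player 1 compares 0, 6, 1, 8 and picks D; Player 2 would get 5.
- X: Player 1 compares 2, 2, 9, 5 and picks C; Player 2 would get 7.
- Y: Player 1 compares 2, 6, 2, 3 and picks B; Player 2 would get 1.
- Z: Player 1 compares 9, 1, 3, 3 and picks A; Player 2 would get 1.
Among 5, 7, 1, 1, the best is 7 at X. Subgame-perfect outcome: (C, X) with payoffs (9, 7).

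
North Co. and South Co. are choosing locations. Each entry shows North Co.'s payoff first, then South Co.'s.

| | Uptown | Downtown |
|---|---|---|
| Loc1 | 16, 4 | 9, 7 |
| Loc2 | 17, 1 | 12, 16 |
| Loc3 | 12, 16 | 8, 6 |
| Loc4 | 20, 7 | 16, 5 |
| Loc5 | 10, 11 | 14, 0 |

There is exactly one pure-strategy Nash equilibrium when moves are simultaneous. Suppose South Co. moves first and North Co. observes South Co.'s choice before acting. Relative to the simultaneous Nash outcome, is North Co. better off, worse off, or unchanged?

North Co. best-responds to each possible South Co. move:
- Uptown → North Co. plays Loc4 (best of 16, 17, 12, 20, 10); South Co. gets 7.
- Downtown → North Co. plays Loc4 (best of 9, 12, 8, 16, 14); South Co. gets 5.
Among 7, 5, the best is 7 at Uptown. Subgame-perfect outcome: (Loc4, Uptown) with payoffs (20, 7).
For the simultaneous game, intersect best replies.
North Co.'s best replies: Uptown→Loc4; Downtown→Loc4.
South Co.'s best replies: Loc1→Downtown; Loc2→Downtown; Loc3→Uptown; Loc4→Uptown; Loc5→Uptown.
Only (Loc4, Uptown) has each player best-responding; Nash payoffs (20, 7).
North Co. earns 20 sequentially versus 20 at the Nash outcome: unchanged.

unchanged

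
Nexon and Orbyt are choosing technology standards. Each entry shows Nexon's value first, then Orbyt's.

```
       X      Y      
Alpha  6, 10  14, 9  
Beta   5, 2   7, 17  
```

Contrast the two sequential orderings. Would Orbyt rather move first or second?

second

If Nexon leads: Orbyt's best replies are Alpha→X, Beta→Y; Nexon's induced payoffs 6, 7; outcome (Beta, Y), payoffs (7, 17).
If Orbyt leads: Nexon's best replies are X→Alpha, Y→Alpha; Orbyt's induced payoffs 10, 9; outcome (Alpha, X), payoffs (6, 10).
Orbyt gets 10 moving first and 17 moving second, so Orbyt prefers to move second.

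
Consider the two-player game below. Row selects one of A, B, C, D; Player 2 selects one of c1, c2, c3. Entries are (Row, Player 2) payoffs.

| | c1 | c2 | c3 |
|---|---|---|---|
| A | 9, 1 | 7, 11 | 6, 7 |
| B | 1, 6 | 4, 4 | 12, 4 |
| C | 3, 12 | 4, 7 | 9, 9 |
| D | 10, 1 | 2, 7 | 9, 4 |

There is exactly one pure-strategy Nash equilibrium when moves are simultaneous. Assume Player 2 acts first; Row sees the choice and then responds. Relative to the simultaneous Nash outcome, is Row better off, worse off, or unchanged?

unchanged

Backward induction with Player 2 moving first.
- c1 → Row plays D (best of 9, 1, 3, 10); Player 2 gets 1.
- c2 → Row plays A (best of 7, 4, 4, 2); Player 2 gets 11.
- c3 → Row plays B (best of 6, 12, 9, 9); Player 2 gets 4.
Maximizing over 1, 11, 4, Player 2 chooses c2. Subgame-perfect outcome: (A, c2) with payoffs (7, 11).
Under simultaneous play:
Row's best replies: c1→D; c2→A; c3→B.
Player 2's best replies: A→c2; B→c1; C→c1; D→c2.
Only (A, c2) has each player best-responding; Nash payoffs (7, 11).
Row earns 7 sequentially versus 7 at the Nash outcome: unchanged.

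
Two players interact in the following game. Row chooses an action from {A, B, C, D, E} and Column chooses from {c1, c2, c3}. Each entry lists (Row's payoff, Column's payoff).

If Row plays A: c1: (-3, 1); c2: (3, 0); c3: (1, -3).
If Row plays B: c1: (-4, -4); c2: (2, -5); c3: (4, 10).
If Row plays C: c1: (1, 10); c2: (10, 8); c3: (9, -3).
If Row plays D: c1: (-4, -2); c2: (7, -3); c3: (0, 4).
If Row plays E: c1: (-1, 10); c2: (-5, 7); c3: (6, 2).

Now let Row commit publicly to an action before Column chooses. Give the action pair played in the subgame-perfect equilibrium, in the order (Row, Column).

(B, c3)

Column best-responds to each possible Row move:
- A: BR = c1, leader payoff -3.
- B: BR = c3, leader payoff 4.
- C: BR = c1, leader payoff 1.
- D: BR = c3, leader payoff 0.
- E: BR = c1, leader payoff -1.
Maximizing over -3, 4, 1, 0, -1, Row chooses B. Subgame-perfect outcome: (B, c3) with payoffs (4, 10).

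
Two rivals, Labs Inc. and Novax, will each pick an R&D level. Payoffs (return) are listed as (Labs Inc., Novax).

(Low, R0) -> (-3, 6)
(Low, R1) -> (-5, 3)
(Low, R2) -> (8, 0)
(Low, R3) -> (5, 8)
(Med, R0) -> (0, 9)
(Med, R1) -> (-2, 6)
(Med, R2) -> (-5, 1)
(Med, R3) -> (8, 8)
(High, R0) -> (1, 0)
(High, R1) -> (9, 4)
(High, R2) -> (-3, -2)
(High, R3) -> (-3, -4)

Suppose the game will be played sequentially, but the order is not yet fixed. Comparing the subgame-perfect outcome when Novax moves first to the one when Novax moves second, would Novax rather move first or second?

If Labs Inc. leads: Novax's best replies are Low→R3, Med→R0, High→R1; Labs Inc.'s induced payoffs 5, 0, 9; outcome (High, R1), payoffs (9, 4).
If Novax leads: Labs Inc.'s best replies are R0→High, R1→High, R2→Low, R3→Med; Novax's induced payoffs 0, 4, 0, 8; outcome (Med, R3), payoffs (8, 8).
Novax gets 8 moving first and 4 moving second, so Novax prefers to move first.

first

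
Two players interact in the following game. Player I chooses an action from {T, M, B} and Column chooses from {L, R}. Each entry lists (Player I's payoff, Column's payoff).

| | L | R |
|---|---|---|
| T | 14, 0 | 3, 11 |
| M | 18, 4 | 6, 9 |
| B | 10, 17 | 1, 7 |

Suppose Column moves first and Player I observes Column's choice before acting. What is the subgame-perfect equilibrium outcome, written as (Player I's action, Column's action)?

(M, R)

Work backward from Player I's decision.
- L: Player I compares 14, 18, 10 and picks M; Column would get 4.
- R: Player I compares 3, 6, 1 and picks M; Column would get 9.
Among 4, 9, the best is 9 at R. Subgame-perfect outcome: (M, R) with payoffs (6, 9).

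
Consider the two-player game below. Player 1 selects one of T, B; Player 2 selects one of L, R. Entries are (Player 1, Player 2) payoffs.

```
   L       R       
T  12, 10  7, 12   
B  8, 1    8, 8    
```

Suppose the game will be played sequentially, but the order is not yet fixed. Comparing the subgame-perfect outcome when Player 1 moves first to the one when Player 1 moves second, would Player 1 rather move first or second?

If Player 1 leads: Player 2's best replies are T→R, B→R; Player 1's induced payoffs 7, 8; outcome (B, R), payoffs (8, 8).
If Player 2 leads: Player 1's best replies are L→T, R→B; Player 2's induced payoffs 10, 8; outcome (T, L), payoffs (12, 10).
Player 1 gets 8 moving first and 12 moving second, so Player 1 prefers to move second.

second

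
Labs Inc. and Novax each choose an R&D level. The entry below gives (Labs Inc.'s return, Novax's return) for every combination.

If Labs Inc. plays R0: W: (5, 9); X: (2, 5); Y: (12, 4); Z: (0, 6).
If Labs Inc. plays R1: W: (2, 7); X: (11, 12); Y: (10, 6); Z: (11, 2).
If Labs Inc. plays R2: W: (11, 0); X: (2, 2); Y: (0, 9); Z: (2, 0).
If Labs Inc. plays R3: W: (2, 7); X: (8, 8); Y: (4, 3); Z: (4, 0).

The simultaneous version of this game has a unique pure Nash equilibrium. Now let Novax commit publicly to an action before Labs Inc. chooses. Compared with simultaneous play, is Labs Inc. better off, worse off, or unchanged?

Work backward from Labs Inc.'s decision.
- W: BR = R2, leader payoff 0.
- X: BR = R1, leader payoff 12.
- Y: BR = R0, leader payoff 4.
- Z: BR = R1, leader payoff 2.
Maximizing over 0, 12, 4, 2, Novax chooses X. Subgame-perfect outcome: (R1, X) with payoffs (11, 12).
For the simultaneous game, intersect best replies.
Labs Inc.'s best replies: W→R2; X→R1; Y→R0; Z→R1.
Novax's best replies: R0→W; R1→X; R2→Y; R3→X.
The unique mutual best reply is (R1, X), giving (11, 12).
Labs Inc. earns 11 sequentially versus 11 at the Nash outcome: unchanged.

unchanged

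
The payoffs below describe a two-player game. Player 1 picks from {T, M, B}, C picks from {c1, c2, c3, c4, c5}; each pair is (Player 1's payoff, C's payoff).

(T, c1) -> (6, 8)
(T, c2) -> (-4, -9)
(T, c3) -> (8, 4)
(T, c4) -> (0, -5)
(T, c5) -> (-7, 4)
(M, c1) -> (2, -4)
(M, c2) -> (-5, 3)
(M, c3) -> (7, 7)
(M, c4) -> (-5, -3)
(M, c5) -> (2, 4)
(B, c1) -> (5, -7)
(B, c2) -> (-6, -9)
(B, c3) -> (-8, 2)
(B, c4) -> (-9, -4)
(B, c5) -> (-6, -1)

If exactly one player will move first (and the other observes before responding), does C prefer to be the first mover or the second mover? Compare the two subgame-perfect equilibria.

If Player 1 leads: C's best replies are T→c1, M→c3, B→c3; Player 1's induced payoffs 6, 7, -8; outcome (M, c3), payoffs (7, 7).
If C leads: Player 1's best replies are c1→T, c2→T, c3→T, c4→T, c5→M; C's induced payoffs 8, -9, 4, -5, 4; outcome (T, c1), payoffs (6, 8).
C gets 8 moving first and 7 moving second, so C prefers to move first.

first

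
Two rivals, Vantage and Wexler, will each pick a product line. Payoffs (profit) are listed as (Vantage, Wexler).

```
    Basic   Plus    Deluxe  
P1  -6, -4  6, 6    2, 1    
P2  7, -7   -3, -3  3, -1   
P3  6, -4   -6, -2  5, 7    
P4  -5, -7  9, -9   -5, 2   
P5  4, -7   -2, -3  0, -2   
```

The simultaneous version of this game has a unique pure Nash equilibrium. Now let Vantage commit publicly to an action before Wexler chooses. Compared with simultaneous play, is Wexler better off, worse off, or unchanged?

Wexler best-responds to each possible Vantage move:
- P1: BR = Plus, leader payoff 6.
- P2: BR = Deluxe, leader payoff 3.
- P3: BR = Deluxe, leader payoff 5.
- P4: BR = Deluxe, leader payoff -5.
- P5: BR = Deluxe, leader payoff 0.
Among 6, 3, 5, -5, 0, the best is 6 at P1. Subgame-perfect outcome: (P1, Plus) with payoffs (6, 6).
Now find the simultaneous Nash equilibrium.
Vantage's best replies: Basic→P2; Plus→P4; Deluxe→P3.
Wexler's best replies: P1→Plus; P2→Deluxe; P3→Deluxe; P4→Deluxe; P5→Deluxe.
The unique mutual best reply is (P3, Deluxe), giving (5, 7).
Wexler earns 6 sequentially versus 7 at the Nash outcome: worse off.

worse off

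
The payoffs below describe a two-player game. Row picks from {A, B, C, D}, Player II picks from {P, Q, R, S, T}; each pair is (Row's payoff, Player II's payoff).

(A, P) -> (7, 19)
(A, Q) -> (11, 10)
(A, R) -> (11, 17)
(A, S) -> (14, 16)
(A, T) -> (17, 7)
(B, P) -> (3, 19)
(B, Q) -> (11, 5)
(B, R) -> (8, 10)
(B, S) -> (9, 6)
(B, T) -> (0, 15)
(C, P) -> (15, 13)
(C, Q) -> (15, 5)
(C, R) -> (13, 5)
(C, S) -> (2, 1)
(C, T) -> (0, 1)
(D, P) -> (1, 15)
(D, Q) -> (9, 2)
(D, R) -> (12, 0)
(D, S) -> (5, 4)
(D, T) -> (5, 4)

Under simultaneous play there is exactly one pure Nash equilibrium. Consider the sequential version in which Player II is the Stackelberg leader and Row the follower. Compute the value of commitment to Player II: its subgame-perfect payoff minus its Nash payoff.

3

Solve by backward induction (Player II leads).
- P: BR = C, leader payoff 13.
- Q: BR = C, leader payoff 5.
- R: BR = C, leader payoff 5.
- S: BR = A, leader payoff 16.
- T: BR = A, leader payoff 7.
Maximizing over 13, 5, 5, 16, 7, Player II chooses S. Subgame-perfect outcome: (A, S) with payoffs (14, 16).
Now find the simultaneous Nash equilibrium.
Row's best replies: P→C; Q→C; R→C; S→A; T→A.
Player II's best replies: A→P; B→P; C→P; D→P.
The unique mutual best reply is (C, P), giving (15, 13).
Player II's commitment gain: 16 − 13 = 3.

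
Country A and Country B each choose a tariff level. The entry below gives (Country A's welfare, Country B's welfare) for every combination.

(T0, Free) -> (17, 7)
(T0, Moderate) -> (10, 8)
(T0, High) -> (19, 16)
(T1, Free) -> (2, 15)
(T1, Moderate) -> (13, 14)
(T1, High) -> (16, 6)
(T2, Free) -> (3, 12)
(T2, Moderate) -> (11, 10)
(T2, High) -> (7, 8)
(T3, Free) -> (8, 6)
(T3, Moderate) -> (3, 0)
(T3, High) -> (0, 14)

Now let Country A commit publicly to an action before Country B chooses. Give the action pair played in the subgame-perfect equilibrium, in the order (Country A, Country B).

Backward induction with Country A moving first.
- T0: Country B compares 7, 8, 16 and picks High; Country A would get 19.
- T1: Country B compares 15, 14, 6 and picks Free; Country A would get 2.
- T2: Country B compares 12, 10, 8 and picks Free; Country A would get 3.
- T3: Country B compares 6, 0, 14 and picks High; Country A would get 0.
Maximizing over 19, 2, 3, 0, Country A chooses T0. Subgame-perfect outcome: (T0, High) with payoffs (19, 16).

(T0, High)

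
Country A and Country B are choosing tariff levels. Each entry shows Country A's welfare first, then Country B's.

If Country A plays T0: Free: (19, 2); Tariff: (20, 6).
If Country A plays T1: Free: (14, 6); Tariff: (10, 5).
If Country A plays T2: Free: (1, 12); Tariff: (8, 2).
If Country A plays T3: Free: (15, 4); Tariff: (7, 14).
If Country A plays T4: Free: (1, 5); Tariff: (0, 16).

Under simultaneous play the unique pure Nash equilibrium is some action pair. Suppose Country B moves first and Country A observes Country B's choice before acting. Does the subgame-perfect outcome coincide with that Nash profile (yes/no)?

yes

Backward induction with Country B moving first.
- Free → Country A plays T0 (best of 19, 14, 1, 15, 1); Country B gets 2.
- Tariff → Country A plays T0 (best of 20, 10, 8, 7, 0); Country B gets 6.
Among 2, 6, the best is 6 at Tariff. Subgame-perfect outcome: (T0, Tariff) with payoffs (20, 6).
Under simultaneous play:
Country A's best replies: Free→T0; Tariff→T0.
Country B's best replies: T0→Tariff; T1→Free; T2→Free; T3→Tariff; T4→Tariff.
The unique mutual best reply is (T0, Tariff), giving (20, 6).
Sequential outcome (T0, Tariff) coincides with the Nash profile (T0, Tariff).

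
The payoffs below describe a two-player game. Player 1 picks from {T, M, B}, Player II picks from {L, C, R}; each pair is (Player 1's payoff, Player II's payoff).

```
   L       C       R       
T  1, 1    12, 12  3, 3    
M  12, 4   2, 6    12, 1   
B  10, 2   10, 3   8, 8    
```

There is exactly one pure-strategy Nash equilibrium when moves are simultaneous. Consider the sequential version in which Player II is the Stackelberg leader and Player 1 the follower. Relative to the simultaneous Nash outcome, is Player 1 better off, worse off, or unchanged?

Solve by backward induction (Player II leads).
- L → Player 1 plays M (best of 1, 12, 10); Player II gets 4.
- C → Player 1 plays T (best of 12, 2, 10); Player II gets 12.
- R → Player 1 plays M (best of 3, 12, 8); Player II gets 1.
Among 4, 12, 1, the best is 12 at C. Subgame-perfect outcome: (T, C) with payoffs (12, 12).
Under simultaneous play:
Player 1's best replies: L→M; C→T; R→M.
Player II's best replies: T→C; M→C; B→R.
The unique mutual best reply is (T, C), giving (12, 12).
Player 1 earns 12 sequentially versus 12 at the Nash outcome: unchanged.

unchanged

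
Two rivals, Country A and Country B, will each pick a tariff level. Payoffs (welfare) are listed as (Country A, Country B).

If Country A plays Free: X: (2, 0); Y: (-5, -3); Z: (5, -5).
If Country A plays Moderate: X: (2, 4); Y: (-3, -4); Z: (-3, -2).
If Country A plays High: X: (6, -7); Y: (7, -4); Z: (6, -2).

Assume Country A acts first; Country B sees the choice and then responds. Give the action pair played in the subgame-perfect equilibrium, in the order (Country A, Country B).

(High, Z)

Country B best-responds to each possible Country A move:
- Free → Country B plays X (best of 0, -3, -5); Country A gets 2.
- Moderate → Country B plays X (best of 4, -4, -2); Country A gets 2.
- High → Country B plays Z (best of -7, -4, -2); Country A gets 6.
Maximizing over 2, 2, 6, Country A chooses High. Subgame-perfect outcome: (High, Z) with payoffs (6, -2).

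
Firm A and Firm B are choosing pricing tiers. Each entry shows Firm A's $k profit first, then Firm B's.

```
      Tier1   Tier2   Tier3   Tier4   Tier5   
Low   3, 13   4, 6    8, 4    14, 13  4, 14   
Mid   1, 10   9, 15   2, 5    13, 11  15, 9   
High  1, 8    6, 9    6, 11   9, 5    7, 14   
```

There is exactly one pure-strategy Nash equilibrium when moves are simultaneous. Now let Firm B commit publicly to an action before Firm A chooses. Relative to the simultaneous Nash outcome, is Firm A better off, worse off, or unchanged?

Backward induction with Firm B moving first.
- Tier1: Firm A compares 3, 1, 1 and picks Low; Firm B would get 13.
- Tier2: Firm A compares 4, 9, 6 and picks Mid; Firm B would get 15.
- Tier3: Firm A compares 8, 2, 6 and picks Low; Firm B would get 4.
- Tier4: Firm A compares 14, 13, 9 and picks Low; Firm B would get 13.
- Tier5: Firm A compares 4, 15, 7 and picks Mid; Firm B would get 9.
Among 13, 15, 4, 13, 9, the best is 15 at Tier2. Subgame-perfect outcome: (Mid, Tier2) with payoffs (9, 15).
Now find the simultaneous Nash equilibrium.
Firm A's best replies: Tier1→Low; Tier2→Mid; Tier3→Low; Tier4→Low; Tier5→Mid.
Firm B's best replies: Low→Tier5; Mid→Tier2; High→Tier5.
The unique mutual best reply is (Mid, Tier2), giving (9, 15).
Firm A earns 9 sequentially versus 9 at the Nash outcome: unchanged.

unchanged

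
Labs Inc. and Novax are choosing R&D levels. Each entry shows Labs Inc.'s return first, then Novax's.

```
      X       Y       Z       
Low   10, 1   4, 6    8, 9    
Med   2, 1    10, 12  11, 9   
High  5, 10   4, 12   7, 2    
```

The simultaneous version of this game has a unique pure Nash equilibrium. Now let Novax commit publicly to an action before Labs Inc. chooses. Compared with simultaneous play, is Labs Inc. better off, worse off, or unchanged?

Work backward from Labs Inc.'s decision.
- X → Labs Inc. plays Low (best of 10, 2, 5); Novax gets 1.
- Y → Labs Inc. plays Med (best of 4, 10, 4); Novax gets 12.
- Z → Labs Inc. plays Med (best of 8, 11, 7); Novax gets 9.
Maximizing over 1, 12, 9, Novax chooses Y. Subgame-perfect outcome: (Med, Y) with payoffs (10, 12).
Under simultaneous play:
Labs Inc.'s best replies: X→Low; Y→Med; Z→Med.
Novax's best replies: Low→Z; Med→Y; High→Y.
The unique mutual best reply is (Med, Y), giving (10, 12).
Labs Inc. earns 10 sequentially versus 10 at the Nash outcome: unchanged.

unchanged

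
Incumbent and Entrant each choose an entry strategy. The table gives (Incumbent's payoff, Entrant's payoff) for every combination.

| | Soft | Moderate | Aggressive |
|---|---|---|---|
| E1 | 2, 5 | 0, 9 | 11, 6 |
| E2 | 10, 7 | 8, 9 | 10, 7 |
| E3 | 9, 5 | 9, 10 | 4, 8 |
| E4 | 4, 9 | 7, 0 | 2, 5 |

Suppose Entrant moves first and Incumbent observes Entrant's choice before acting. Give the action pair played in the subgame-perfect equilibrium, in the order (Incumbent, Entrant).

(E3, Moderate)

Backward induction with Entrant moving first.
- Soft → Incumbent plays E2 (best of 2, 10, 9, 4); Entrant gets 7.
- Moderate → Incumbent plays E3 (best of 0, 8, 9, 7); Entrant gets 10.
- Aggressive → Incumbent plays E1 (best of 11, 10, 4, 2); Entrant gets 6.
Maximizing over 7, 10, 6, Entrant chooses Moderate. Subgame-perfect outcome: (E3, Moderate) with payoffs (9, 10).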